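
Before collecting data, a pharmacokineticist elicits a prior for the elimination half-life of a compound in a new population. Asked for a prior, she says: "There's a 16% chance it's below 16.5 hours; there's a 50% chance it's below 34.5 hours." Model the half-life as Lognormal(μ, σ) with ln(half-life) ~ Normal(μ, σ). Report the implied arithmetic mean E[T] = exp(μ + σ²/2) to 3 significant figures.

E[T] ≈ 45.4 hours

If T ~ Lognormal(μ,σ) then ln T ~ Normal(μ,σ), so the p-quantile of ln T is μ + z_p·σ.
ln(16.5) = 2.803 and ln(34.5) = 3.541; z_{0.16} = -0.9945, z_{0.5} = 0.
σ = (3.541 − 2.803)/(0 − (-0.9945)) = 0.742.
μ = 2.803 − (-0.9945)·0.742 = 3.541.
E[T] = exp(μ + σ²/2) = exp(3.541 + 0.2751) = 45.4 hours.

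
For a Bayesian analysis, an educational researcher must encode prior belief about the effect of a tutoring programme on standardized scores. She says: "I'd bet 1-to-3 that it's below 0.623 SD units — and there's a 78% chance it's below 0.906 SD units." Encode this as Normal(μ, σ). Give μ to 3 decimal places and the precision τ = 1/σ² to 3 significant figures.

μ = 0.755, τ = 26.1

The p-quantile of Normal(μ,σ) is μ + z_p·σ, with z_{0.25} = -0.6745 and z_{0.78} = 0.7722.
Eliminate σ: μ = (z₂·x₁ − z₁·x₂)/(z₂ − z₁) = (0.7722·0.623 − (-0.6745)·0.906)/1.447 = 0.755.
Then σ = (x₂ − x₁)/(z₂ − z₁) = (0.906 − 0.623)/1.447 = 0.196.
Precision τ = 1/σ² = 1/0.1956² = 26.1.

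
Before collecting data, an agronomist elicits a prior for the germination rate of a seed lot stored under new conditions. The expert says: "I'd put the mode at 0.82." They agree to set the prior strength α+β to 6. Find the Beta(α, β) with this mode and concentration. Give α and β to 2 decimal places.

α = 4.28, β = 1.72

For α,β > 1 the Beta mode is (α−1)/(α+β−2). With α+β = 6, the mode is (α−1)/4.
Set (α−1)/4 = 0.82 → α = 1 + 0.82·4 = 4.28.
β = 6 − α = 1.72.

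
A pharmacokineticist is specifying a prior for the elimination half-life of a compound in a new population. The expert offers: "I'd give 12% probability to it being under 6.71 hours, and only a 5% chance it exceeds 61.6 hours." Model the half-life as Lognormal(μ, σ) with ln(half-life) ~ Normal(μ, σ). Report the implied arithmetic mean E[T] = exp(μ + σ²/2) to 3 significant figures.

E[T] ≈ 23 hours

If T ~ Lognormal(μ,σ) then ln T ~ Normal(μ,σ), so the p-quantile of ln T is μ + z_p·σ.
ln(6.71) = 1.904 and ln(61.6) = 4.121; z_{0.12} = -1.175, z_{0.95} = 1.645.
σ = (4.121 − 1.904)/(1.645 − (-1.175)) = 0.786.
μ = 1.904 − (-1.175)·0.786 = 2.827.
E[T] = exp(μ + σ²/2) = exp(2.827 + 0.3091) = 23 hours.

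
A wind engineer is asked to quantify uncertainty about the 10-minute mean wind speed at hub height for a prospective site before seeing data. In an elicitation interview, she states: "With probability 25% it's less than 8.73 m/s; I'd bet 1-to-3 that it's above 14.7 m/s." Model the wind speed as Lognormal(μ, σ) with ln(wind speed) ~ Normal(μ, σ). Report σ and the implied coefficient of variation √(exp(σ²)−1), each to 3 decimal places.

σ ≈ 0.386, CV ≈ 0.401

If T ~ Lognormal(μ,σ) then ln T ~ Normal(μ,σ), so the p-quantile of ln T is μ + z_p·σ.
ln(8.73) = 2.167 and ln(14.7) = 2.688; z_{0.25} = -0.6745, z_{0.75} = 0.6745.
σ = (2.688 − 2.167)/(0.6745 − (-0.6745)) = 0.386.
μ = 2.167 − (-0.6745)·0.386 = 2.427.
CV = √(exp(σ²)−1) = √(exp(0.1492)−1) = 0.401.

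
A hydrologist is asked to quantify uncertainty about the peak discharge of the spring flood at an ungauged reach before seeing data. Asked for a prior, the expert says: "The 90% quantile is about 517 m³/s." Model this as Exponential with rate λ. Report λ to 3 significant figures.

P(T < 517.0) = 1 − e^(−λ·517.0) = 0.9, so λ = −ln(1−0.9)/517.0 = −ln(0.1)/517.0 = 0.00445.

λ ≈ 0.00445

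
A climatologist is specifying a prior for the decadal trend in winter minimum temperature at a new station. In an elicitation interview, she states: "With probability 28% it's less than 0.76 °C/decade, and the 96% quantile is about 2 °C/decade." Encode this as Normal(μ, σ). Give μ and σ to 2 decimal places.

The p-quantile of Normal(μ,σ) is μ + z_p·σ, with z_{0.28} = -0.5828 and z_{0.96} = 1.751.
Eliminate σ: μ = (z₂·x₁ − z₁·x₂)/(z₂ − z₁) = (1.751·0.76 − (-0.5828)·2)/2.334 = 1.07.
Then σ = (x₂ − x₁)/(z₂ − z₁) = (2 − 0.76)/2.334 = 0.53.

μ = 1.07, σ = 0.53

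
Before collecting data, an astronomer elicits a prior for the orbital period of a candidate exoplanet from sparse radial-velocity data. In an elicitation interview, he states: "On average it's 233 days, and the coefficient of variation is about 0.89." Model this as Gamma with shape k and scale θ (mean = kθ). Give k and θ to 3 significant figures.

For Gamma(k, scale θ): mean = kθ, variance = kθ², so CV = 1/√k.
CV = 0.89, hence k = 1/CV² = 1.26.
Then θ = mean/k = 233/1.26 = 185.

k ≈ 1.26, θ ≈ 185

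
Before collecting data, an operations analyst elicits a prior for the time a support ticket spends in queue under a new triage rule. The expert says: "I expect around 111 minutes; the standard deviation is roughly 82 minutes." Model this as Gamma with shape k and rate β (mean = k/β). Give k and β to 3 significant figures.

For Gamma(k, rate β): mean = k/β, variance = k/β², so CV = 1/√k.
CV = SD/mean = 82/111 = 0.7387, hence k = 1/CV² = 1.83.
Then β = k/mean = 1.83/111 = 0.0165.

k ≈ 1.83, β ≈ 0.0165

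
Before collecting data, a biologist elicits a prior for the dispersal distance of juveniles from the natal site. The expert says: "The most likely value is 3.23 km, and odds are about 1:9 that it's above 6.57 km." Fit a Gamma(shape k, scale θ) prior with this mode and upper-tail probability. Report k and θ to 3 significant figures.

Gamma(k,θ) with k>1 has mode (k−1)θ, so θ = 3.23/(k−1).
Need P(X < 6.57) = 0.9 with θ tied to k this way. Start at k = 2, θ = 3.23: P(X<6.57) ≈ 0.603.
Too low — raise k to concentrate. Iterating converges to k ≈ 4.81.
Then θ = 3.23/(4.81−1) ≈ 0.849.

k ≈ 4.81, θ ≈ 0.849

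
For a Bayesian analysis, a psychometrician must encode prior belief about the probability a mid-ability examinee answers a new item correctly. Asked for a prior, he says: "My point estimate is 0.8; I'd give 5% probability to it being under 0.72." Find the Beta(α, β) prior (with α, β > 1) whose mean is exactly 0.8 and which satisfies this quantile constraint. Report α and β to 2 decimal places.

With mean 0.8 fixed, write α = 0.8s, β = 0.2s where s = α+β.
Need P(θ < 0.72) = 0.05 under Beta(0.8s, 0.2s). Normal approximation: (q−m)/√(m(1−m)/s) ≈ z_{0.05} = -1.64, so s ≈ 0.8·0.2·(-1.64)²/(0.72−0.8)² = 67.6.
At s = 67.6: P(θ<0.72) ≈ 0.058. Adjusting to match 0.05 gives s ≈ 74.72.
So α = 0.8·74.72 ≈ 59.77, β = 0.2·74.72 ≈ 14.94.

α ≈ 59.77, β ≈ 14.94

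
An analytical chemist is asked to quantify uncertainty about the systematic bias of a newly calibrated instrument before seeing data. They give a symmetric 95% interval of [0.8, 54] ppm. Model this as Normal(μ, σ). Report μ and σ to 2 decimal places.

μ = 27.40, σ = 13.57

A symmetric 95% interval runs μ ± z·σ with z = 1.96.
Half-width = 26.6, so σ = 26.6/1.96 = 13.57.
μ is the interval midpoint, 27.40.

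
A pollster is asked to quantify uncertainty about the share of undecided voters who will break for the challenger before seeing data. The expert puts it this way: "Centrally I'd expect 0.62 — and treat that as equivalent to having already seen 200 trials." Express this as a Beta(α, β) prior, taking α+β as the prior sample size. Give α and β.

α = 124, β = 76

Under the effective-sample-size interpretation, Beta(α, β) has prior mean α/(α+β) and prior sample size α+β.
So α+β = 200 and α/(α+β) = 0.62, giving α = 0.62·200 = 124 and β = 200 − 124 = 76.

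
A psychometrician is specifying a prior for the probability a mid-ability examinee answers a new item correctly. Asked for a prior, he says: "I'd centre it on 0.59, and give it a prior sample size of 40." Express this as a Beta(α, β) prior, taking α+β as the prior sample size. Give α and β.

Under the effective-sample-size interpretation, Beta(α, β) has prior mean α/(α+β) and prior sample size α+β.
So α+β = 40 and α/(α+β) = 0.59, giving α = 0.59·40 = 23.6 and β = 40 − 23.6 = 16.4.

α = 23.6, β = 16.4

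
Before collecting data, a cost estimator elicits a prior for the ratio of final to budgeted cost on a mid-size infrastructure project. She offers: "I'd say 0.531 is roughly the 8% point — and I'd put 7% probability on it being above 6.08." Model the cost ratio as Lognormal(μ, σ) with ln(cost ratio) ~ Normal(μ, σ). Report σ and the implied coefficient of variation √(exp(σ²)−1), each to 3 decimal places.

If T ~ Lognormal(μ,σ) then ln T ~ Normal(μ,σ), so the p-quantile of ln T is μ + z_p·σ.
ln(0.531) = -0.633 and ln(6.08) = 1.805; z_{0.08} = -1.405, z_{0.93} = 1.476.
σ = (1.805 − -0.633)/(1.476 − (-1.405)) = 0.846.
μ = -0.633 − (-1.405)·0.846 = 0.556.
CV = √(exp(σ²)−1) = √(exp(0.7162)−1) = 1.023.

σ ≈ 0.846, CV ≈ 1.023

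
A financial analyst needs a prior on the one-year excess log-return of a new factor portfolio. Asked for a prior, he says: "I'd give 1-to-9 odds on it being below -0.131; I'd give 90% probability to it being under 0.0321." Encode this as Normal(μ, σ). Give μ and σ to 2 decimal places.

μ = -0.05, σ = 0.06

For Normal(μ,σ), the p-quantile is μ + z_p·σ. Here z_{0.1} = -1.282, z_{0.9} = 1.282.
So -0.131 = μ − 1.282σ and 0.0321 = μ + 1.282σ.
Subtracting: σ = (0.0321 − -0.131)/(1.282 − (-1.282)) = 0.06.
Then μ = -0.131 − (-1.282)·0.06 = -0.05.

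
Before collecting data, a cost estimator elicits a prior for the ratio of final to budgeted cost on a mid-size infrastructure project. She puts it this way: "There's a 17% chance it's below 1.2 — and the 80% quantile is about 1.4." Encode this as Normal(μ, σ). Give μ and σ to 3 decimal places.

For Normal(μ,σ), the p-quantile is μ + z_p·σ. Here z_{0.17} = -0.9542, z_{0.8} = 0.8416.
So 1.2 = μ − 0.9542σ and 1.4 = μ + 0.8416σ.
Subtracting: σ = (1.4 − 1.2)/(0.8416 − (-0.9542)) = 0.111.
Then μ = 1.2 − (-0.9542)·0.111 = 1.306.

μ = 1.306, σ = 0.111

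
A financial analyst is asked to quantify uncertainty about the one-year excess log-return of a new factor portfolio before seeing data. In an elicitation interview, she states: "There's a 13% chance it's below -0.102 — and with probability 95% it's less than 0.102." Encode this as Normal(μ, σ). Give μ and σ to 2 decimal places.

For Normal(μ,σ), the p-quantile is μ + z_p·σ. Here z_{0.13} = -1.126, z_{0.95} = 1.645.
So -0.102 = μ − 1.126σ and 0.102 = μ + 1.645σ.
Subtracting: σ = (0.102 − -0.102)/(1.645 − (-1.126)) = 0.07.
Then μ = -0.102 − (-1.126)·0.07 = -0.02.

μ = -0.02, σ = 0.07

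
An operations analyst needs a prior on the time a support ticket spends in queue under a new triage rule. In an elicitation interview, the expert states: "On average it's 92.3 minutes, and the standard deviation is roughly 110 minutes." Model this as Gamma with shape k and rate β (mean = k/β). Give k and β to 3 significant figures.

k ≈ 0.704, β ≈ 0.00763

For Gamma(k, rate β): mean = k/β, variance = k/β², so CV = 1/√k.
CV = SD/mean = 110/92.3 = 1.192, hence k = 1/CV² = 0.704.
Then β = k/mean = 0.704/92.3 = 0.00763.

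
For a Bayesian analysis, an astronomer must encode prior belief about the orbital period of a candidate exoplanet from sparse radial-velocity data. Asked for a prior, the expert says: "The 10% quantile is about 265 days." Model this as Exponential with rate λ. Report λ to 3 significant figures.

P(T < 265.0) = 1 − e^(−λ·265.0) = 0.1, so λ = −ln(1−0.1)/265.0 = −ln(0.9)/265.0 = 0.000398.

λ ≈ 0.000398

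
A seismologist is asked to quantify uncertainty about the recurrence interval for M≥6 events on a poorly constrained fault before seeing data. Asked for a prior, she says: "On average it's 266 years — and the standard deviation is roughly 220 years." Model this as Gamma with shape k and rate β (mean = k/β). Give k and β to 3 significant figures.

For Gamma(k, rate β): mean = k/β, variance = k/β², so CV = 1/√k.
CV = SD/mean = 220/266 = 0.8271, hence k = 1/CV² = 1.46.
Then β = k/mean = 1.46/266 = 0.0055.

k ≈ 1.46, β ≈ 0.0055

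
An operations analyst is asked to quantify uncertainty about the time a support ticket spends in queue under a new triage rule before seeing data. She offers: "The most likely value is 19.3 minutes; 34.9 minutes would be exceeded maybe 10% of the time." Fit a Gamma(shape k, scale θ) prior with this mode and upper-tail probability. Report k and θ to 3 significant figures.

Gamma(k,θ) with k>1 has mode (k−1)θ, so θ = 19.3/(k−1).
Need P(X < 34.9) = 0.9 with θ tied to k this way. Start at k = 2, θ = 19.3: P(X<34.9) ≈ 0.540.
Too low — raise k to concentrate. Iterating converges to k ≈ 6.43.
Then θ = 19.3/(6.43−1) ≈ 3.56.

k ≈ 6.43, θ ≈ 3.56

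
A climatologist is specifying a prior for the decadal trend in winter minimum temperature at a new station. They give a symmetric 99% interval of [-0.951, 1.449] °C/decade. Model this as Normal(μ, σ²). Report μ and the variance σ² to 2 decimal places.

μ = 0.25, σ² = 0.22

A symmetric 99% interval runs μ ± z·σ with z = 2.576.
Half-width = 1.2, so σ = 1.2/2.576 = 0.466 and σ² = 0.22.
μ is the interval midpoint, 0.25.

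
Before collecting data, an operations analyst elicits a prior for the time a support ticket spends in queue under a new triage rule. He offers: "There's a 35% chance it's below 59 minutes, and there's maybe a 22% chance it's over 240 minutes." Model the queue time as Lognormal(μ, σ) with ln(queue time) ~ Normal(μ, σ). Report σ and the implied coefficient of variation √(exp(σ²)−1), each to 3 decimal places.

σ ≈ 1.212, CV ≈ 1.829

If T ~ Lognormal(μ,σ) then ln T ~ Normal(μ,σ), so the p-quantile of ln T is μ + z_p·σ.
ln(59) = 4.078 and ln(240) = 5.481; z_{0.35} = -0.3853, z_{0.78} = 0.7722.
σ = (5.481 − 4.078)/(0.7722 − (-0.3853)) = 1.212.
μ = 4.078 − (-0.3853)·1.212 = 4.545.
CV = √(exp(σ²)−1) = √(exp(1.4694)−1) = 1.829.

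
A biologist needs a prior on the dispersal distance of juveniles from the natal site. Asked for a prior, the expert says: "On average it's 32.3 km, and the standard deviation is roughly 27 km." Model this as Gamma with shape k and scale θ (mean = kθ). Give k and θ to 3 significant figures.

For Gamma(k, scale θ): mean = kθ, variance = kθ², so CV = 1/√k.
CV = SD/mean = 27/32.3 = 0.8359, hence k = 1/CV² = 1.43.
Then θ = mean/k = 32.3/1.43 = 22.6.

k ≈ 1.43, θ ≈ 22.6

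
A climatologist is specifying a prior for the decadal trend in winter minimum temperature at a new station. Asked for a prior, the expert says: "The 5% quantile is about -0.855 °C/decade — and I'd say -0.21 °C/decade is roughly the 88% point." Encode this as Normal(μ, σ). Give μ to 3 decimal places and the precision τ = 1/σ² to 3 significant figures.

μ = -0.479, τ = 19.1

The p-quantile of Normal(μ,σ) is μ + z_p·σ, with z_{0.05} = -1.645 and z_{0.88} = 1.175.
Eliminate σ: μ = (z₂·x₁ − z₁·x₂)/(z₂ − z₁) = (1.175·-0.855 − (-1.645)·-0.21)/2.82 = -0.479.
Then σ = (x₂ − x₁)/(z₂ − z₁) = (-0.21 − -0.855)/2.82 = 0.229.
Precision τ = 1/σ² = 1/0.2287² = 19.1.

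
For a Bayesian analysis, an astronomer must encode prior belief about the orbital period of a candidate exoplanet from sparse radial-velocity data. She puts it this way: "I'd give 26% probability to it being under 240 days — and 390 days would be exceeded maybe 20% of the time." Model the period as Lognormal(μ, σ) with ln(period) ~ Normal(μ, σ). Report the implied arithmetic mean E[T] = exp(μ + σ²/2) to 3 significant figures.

E[T] ≈ 312 days

If T ~ Lognormal(μ,σ) then ln T ~ Normal(μ,σ), so the p-quantile of ln T is μ + z_p·σ.
ln(240) = 5.481 and ln(390) = 5.966; z_{0.26} = -0.6433, z_{0.8} = 0.8416.
σ = (5.966 − 5.481)/(0.8416 − (-0.6433)) = 0.327.
μ = 5.481 − (-0.6433)·0.327 = 5.691.
E[T] = exp(μ + σ²/2) = exp(5.691 + 0.0534) = 312 days.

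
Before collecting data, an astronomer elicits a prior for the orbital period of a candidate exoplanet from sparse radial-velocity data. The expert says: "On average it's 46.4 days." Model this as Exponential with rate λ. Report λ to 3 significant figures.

λ ≈ 0.0216

Exponential mean = 1/λ, so λ = 1/46.4 = 0.0216.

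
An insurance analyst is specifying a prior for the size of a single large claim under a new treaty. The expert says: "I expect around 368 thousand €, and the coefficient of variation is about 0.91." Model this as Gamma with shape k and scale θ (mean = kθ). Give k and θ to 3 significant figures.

For Gamma(k, scale θ): mean = kθ, variance = kθ², so CV = 1/√k.
CV = 0.91, hence k = 1/CV² = 1.21.
Then θ = mean/k = 368/1.21 = 305.

k ≈ 1.21, θ ≈ 305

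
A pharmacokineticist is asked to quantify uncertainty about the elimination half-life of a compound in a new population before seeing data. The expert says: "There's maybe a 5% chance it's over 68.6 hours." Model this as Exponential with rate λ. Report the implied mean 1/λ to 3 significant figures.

P(T > 68.6) = e^(−λ·68.6) = 0.05, so λ = −ln(0.05)/68.6 = 0.0437.
Mean = 1/λ = 22.9 hours.

mean ≈ 22.9 hours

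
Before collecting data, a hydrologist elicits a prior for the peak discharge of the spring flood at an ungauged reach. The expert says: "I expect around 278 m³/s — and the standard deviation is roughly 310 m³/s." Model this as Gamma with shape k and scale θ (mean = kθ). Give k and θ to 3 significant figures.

k ≈ 0.804, θ ≈ 346

For Gamma(k, scale θ): mean = kθ, variance = kθ², so CV = 1/√k.
CV = SD/mean = 310/278 = 1.115, hence k = 1/CV² = 0.804.
Then θ = mean/k = 278/0.804 = 346.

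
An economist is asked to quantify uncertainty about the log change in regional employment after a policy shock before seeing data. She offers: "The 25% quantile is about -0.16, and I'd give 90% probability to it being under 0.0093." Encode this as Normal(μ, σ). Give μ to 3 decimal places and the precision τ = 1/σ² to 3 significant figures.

μ = -0.102, τ = 133

The p-quantile of Normal(μ,σ) is μ + z_p·σ, with z_{0.25} = -0.6745 and z_{0.9} = 1.282.
Eliminate σ: μ = (z₂·x₁ − z₁·x₂)/(z₂ − z₁) = (1.282·-0.16 − (-0.6745)·0.0093)/1.956 = -0.102.
Then σ = (x₂ − x₁)/(z₂ − z₁) = (0.0093 − -0.16)/1.956 = 0.087.
Precision τ = 1/σ² = 1/0.08655² = 133.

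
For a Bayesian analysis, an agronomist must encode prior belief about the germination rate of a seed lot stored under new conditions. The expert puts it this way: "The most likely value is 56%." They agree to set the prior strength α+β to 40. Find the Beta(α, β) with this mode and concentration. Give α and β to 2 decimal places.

For α,β > 1 the Beta mode is (α−1)/(α+β−2). With α+β = 40, the mode is (α−1)/38.
Set (α−1)/38 = 0.56 → α = 1 + 0.56·38 = 22.28.
β = 40 − α = 17.72.

α = 22.28, β = 17.72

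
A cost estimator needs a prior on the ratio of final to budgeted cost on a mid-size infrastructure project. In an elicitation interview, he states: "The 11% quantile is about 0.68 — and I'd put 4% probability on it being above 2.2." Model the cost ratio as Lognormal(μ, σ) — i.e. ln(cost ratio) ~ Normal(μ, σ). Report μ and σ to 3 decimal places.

If T ~ Lognormal(μ,σ) then ln T ~ Normal(μ,σ), so the p-quantile of ln T is μ + z_p·σ.
ln(0.68) = -0.3857 and ln(2.2) = 0.7885; z_{0.11} = -1.227, z_{0.96} = 1.751.
σ = (0.7885 − -0.3857)/(1.751 − (-1.227)) = 0.394.
μ = -0.3857 − (-1.227)·0.394 = 0.098.

μ ≈ 0.098, σ ≈ 0.394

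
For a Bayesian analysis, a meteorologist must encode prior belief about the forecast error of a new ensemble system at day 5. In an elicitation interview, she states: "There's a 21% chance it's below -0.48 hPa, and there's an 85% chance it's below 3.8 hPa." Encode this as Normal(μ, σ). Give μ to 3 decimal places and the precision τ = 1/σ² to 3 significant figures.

μ = 1.393, τ = 0.185

The p-quantile of Normal(μ,σ) is μ + z_p·σ, with z_{0.21} = -0.8064 and z_{0.85} = 1.036.
Eliminate σ: μ = (z₂·x₁ − z₁·x₂)/(z₂ − z₁) = (1.036·-0.48 − (-0.8064)·3.8)/1.843 = 1.393.
Then σ = (x₂ − x₁)/(z₂ − z₁) = (3.8 − -0.48)/1.843 = 2.322.
Precision τ = 1/σ² = 1/2.322² = 0.185.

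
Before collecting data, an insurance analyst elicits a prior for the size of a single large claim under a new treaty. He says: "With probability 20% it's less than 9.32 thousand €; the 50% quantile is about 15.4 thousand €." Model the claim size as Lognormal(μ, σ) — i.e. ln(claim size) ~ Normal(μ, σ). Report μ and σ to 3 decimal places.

μ ≈ 2.734, σ ≈ 0.597

If T ~ Lognormal(μ,σ) then ln T ~ Normal(μ,σ), so the p-quantile of ln T is μ + z_p·σ.
ln(9.32) = 2.232 and ln(15.4) = 2.734; z_{0.2} = -0.8416, z_{0.5} = 0.
σ = (2.734 − 2.232)/(0 − (-0.8416)) = 0.597.
μ = 2.232 − (-0.8416)·0.597 = 2.734.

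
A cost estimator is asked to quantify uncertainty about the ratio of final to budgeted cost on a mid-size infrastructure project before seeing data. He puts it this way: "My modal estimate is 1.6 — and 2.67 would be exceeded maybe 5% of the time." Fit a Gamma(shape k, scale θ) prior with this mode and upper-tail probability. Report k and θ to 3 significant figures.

k ≈ 11.7, θ ≈ 0.15

Gamma(k,θ) with k>1 has mode (k−1)θ, so θ = 1.6/(k−1).
Need P(X < 2.67) = 0.95 with θ tied to k this way. Start at k = 2, θ = 1.6: P(X<2.67) ≈ 0.497.
Too low — raise k to concentrate. Iterating converges to k ≈ 11.7.
Then θ = 1.6/(11.7−1) ≈ 0.15.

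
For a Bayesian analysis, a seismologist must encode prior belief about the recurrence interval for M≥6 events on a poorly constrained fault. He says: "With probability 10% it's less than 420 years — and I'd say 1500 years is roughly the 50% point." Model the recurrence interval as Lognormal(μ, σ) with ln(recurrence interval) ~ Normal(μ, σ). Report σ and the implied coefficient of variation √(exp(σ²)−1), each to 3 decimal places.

σ ≈ 0.993, CV ≈ 1.297

If T ~ Lognormal(μ,σ) then ln T ~ Normal(μ,σ), so the p-quantile of ln T is μ + z_p·σ.
ln(420) = 6.04 and ln(1500) = 7.313; z_{0.1} = -1.282, z_{0.5} = 0.
σ = (7.313 − 6.04)/(0 − (-1.282)) = 0.993.
μ = 6.04 − (-1.282)·0.993 = 7.313.
CV = √(exp(σ²)−1) = √(exp(0.9866)−1) = 1.297.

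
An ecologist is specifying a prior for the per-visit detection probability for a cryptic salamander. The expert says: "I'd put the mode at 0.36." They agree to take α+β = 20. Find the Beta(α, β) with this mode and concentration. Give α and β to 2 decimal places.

α = 7.48, β = 12.52

For α,β > 1 the Beta mode is (α−1)/(α+β−2). With α+β = 20, the mode is (α−1)/18.
Set (α−1)/18 = 0.36 → α = 1 + 0.36·18 = 7.48.
β = 20 − α = 12.52.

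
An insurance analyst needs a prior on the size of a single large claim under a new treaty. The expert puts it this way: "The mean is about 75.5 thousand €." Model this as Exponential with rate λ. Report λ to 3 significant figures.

Exponential mean = 1/λ, so λ = 1/75.5 = 0.0132.

λ ≈ 0.0132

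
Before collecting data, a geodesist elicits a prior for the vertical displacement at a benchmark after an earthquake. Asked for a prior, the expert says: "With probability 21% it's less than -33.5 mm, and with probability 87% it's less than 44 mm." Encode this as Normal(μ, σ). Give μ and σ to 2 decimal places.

The p-quantile of Normal(μ,σ) is μ + z_p·σ, with z_{0.21} = -0.8064 and z_{0.87} = 1.126.
Eliminate σ: μ = (z₂·x₁ − z₁·x₂)/(z₂ − z₁) = (1.126·-33.5 − (-0.8064)·44)/1.933 = -1.16.
Then σ = (x₂ − x₁)/(z₂ − z₁) = (44 − -33.5)/1.933 = 40.10.

μ = -1.16, σ = 40.10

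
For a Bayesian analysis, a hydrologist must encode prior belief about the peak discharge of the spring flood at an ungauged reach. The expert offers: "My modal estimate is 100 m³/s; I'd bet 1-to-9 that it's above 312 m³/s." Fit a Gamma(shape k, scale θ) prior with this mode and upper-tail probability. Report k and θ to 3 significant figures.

k ≈ 2.46, θ ≈ 68.3

Gamma(k,θ) with k>1 has mode (k−1)θ, so θ = 100/(k−1).
Need P(X < 312) = 0.9 with θ tied to k this way. Start at k = 2, θ = 100: P(X<312) ≈ 0.818.
Too low — raise k to concentrate. Iterating converges to k ≈ 2.46.
Then θ = 100/(2.46−1) ≈ 68.3.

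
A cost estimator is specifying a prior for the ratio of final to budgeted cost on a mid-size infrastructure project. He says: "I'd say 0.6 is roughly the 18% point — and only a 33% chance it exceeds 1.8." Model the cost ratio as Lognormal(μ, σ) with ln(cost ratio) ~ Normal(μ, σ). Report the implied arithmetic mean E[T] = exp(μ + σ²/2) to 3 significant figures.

E[T] ≈ 1.75

If T ~ Lognormal(μ,σ) then ln T ~ Normal(μ,σ), so the p-quantile of ln T is μ + z_p·σ.
ln(0.6) = -0.5108 and ln(1.8) = 0.5878; z_{0.18} = -0.9154, z_{0.67} = 0.4399.
σ = (0.5878 − -0.5108)/(0.4399 − (-0.9154)) = 0.811.
μ = -0.5108 − (-0.9154)·0.811 = 0.231.
E[T] = exp(μ + σ²/2) = exp(0.231 + 0.3286) = 1.75.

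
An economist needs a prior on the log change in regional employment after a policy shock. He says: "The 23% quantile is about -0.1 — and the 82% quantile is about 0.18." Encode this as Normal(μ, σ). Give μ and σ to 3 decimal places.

The p-quantile of Normal(μ,σ) is μ + z_p·σ, with z_{0.23} = -0.7388 and z_{0.82} = 0.9154.
Eliminate σ: μ = (z₂·x₁ − z₁·x₂)/(z₂ − z₁) = (0.9154·-0.1 − (-0.7388)·0.18)/1.654 = 0.025.
Then σ = (x₂ − x₁)/(z₂ − z₁) = (0.18 − -0.1)/1.654 = 0.169.

μ = 0.025, σ = 0.169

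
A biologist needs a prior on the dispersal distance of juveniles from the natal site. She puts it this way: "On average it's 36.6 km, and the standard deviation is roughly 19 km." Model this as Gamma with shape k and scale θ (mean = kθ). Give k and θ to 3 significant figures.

k ≈ 3.71, θ ≈ 9.86

For Gamma(k, scale θ): mean = kθ, variance = kθ², so CV = 1/√k.
CV = SD/mean = 19/36.6 = 0.5191, hence k = 1/CV² = 3.71.
Then θ = mean/k = 36.6/3.71 = 9.86.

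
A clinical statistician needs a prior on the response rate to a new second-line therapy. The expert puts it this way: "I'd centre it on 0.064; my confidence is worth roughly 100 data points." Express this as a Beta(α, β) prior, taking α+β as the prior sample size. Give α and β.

α = 6.4, β = 93.6

Under the effective-sample-size interpretation, Beta(α, β) has prior mean α/(α+β) and prior sample size α+β.
So α+β = 100 and α/(α+β) = 0.064, giving α = 0.064·100 = 6.4 and β = 100 − 6.4 = 93.6.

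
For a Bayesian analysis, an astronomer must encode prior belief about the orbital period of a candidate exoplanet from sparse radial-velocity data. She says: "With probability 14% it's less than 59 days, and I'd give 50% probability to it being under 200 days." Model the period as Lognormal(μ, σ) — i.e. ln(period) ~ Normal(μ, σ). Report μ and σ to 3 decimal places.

If T ~ Lognormal(μ,σ) then ln T ~ Normal(μ,σ), so the p-quantile of ln T is μ + z_p·σ.
ln(59) = 4.078 and ln(200) = 5.298; z_{0.14} = -1.08, z_{0.5} = 0.
σ = (5.298 − 4.078)/(0 − (-1.08)) = 1.130.
μ = 4.078 − (-1.08)·1.130 = 5.298.

μ ≈ 5.298, σ ≈ 1.130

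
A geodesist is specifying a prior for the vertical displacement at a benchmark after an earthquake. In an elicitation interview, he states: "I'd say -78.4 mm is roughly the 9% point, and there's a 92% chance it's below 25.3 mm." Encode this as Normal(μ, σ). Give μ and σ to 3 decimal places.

μ = -27.765, σ = 37.766

For Normal(μ,σ), the p-quantile is μ + z_p·σ. Here z_{0.09} = -1.341, z_{0.92} = 1.405.
So -78.4 = μ − 1.341σ and 25.3 = μ + 1.405σ.
Subtracting: σ = (25.3 − -78.4)/(1.405 − (-1.341)) = 37.766.
Then μ = -78.4 − (-1.341)·37.766 = -27.765.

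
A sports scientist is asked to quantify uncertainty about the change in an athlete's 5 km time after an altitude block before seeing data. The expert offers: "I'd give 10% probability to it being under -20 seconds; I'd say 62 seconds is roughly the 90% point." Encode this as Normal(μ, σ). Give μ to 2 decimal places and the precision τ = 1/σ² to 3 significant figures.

For Normal(μ,σ), the p-quantile is μ + z_p·σ. Here z_{0.1} = -1.282, z_{0.9} = 1.282.
So -20 = μ − 1.282σ and 62 = μ + 1.282σ.
Subtracting: σ = (62 − -20)/(1.282 − (-1.282)) = 31.99.
Then μ = -20 − (-1.282)·31.99 = 21.00.
Precision τ = 1/σ² = 1/31.99² = 0.000977.

μ = 21.00, τ = 0.000977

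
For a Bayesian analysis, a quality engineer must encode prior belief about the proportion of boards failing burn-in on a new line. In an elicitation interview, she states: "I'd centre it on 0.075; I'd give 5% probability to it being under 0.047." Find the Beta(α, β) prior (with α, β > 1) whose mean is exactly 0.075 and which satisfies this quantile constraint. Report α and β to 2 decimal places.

With mean 0.075 fixed, write α = 0.075s, β = 0.925s where s = α+β.
Need P(θ < 0.047) = 0.05 under Beta(0.075s, 0.925s). Normal approximation: (q−m)/√(m(1−m)/s) ≈ z_{0.05} = -1.64, so s ≈ 0.075·0.925·(-1.64)²/(0.047−0.075)² = 239.4.
At s = 239.4: P(θ<0.047) ≈ 0.035. Adjusting to match 0.05 gives s ≈ 199.44.
So α = 0.075·199.44 ≈ 14.96, β = 0.925·199.44 ≈ 184.48.

α ≈ 14.96, β ≈ 184.48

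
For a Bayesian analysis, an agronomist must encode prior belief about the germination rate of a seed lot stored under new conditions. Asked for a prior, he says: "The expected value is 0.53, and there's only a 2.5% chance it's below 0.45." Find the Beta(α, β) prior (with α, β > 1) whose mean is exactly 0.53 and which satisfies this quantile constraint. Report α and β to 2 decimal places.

With mean 0.53 fixed, write α = 0.53s, β = 0.47s where s = α+β.
Need P(θ < 0.45) = 0.025 under Beta(0.53s, 0.47s). Normal approximation: (q−m)/√(m(1−m)/s) ≈ z_{0.025} = -1.96, so s ≈ 0.53·0.47·(-1.96)²/(0.45−0.53)² = 149.5.
At s = 149.5: P(θ<0.45) ≈ 0.025. Adjusting to match 0.025 gives s ≈ 149.51.
So α = 0.53·149.51 ≈ 79.24, β = 0.47·149.51 ≈ 70.27.

α ≈ 79.24, β ≈ 70.27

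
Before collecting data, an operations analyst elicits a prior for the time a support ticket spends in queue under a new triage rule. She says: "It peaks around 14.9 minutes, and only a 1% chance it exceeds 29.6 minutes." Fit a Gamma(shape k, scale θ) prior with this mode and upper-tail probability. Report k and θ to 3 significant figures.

k ≈ 11.4, θ ≈ 1.43

Gamma(k,θ) with k>1 has mode (k−1)θ, so θ = 14.9/(k−1).
Need P(X < 29.6) = 0.99 with θ tied to k this way. Start at k = 2, θ = 14.9: P(X<29.6) ≈ 0.590.
Too low — raise k to concentrate. Iterating converges to k ≈ 11.4.
Then θ = 14.9/(11.4−1) ≈ 1.43.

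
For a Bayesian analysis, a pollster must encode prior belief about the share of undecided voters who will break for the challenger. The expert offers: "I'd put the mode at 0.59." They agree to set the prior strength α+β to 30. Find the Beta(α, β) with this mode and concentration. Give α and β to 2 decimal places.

For α,β > 1 the Beta mode is (α−1)/(α+β−2). With α+β = 30, the mode is (α−1)/28.
Set (α−1)/28 = 0.59 → α = 1 + 0.59·28 = 17.52.
β = 30 − α = 12.48.

α = 17.52, β = 12.48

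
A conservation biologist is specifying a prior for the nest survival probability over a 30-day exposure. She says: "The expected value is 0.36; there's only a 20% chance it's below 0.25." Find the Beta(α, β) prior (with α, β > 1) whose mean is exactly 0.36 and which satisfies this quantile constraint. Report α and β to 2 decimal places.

α ≈ 5.02, β ≈ 8.92

With mean 0.36 fixed, write α = 0.36s, β = 0.64s where s = α+β.
Need P(θ < 0.25) = 0.2 under Beta(0.36s, 0.64s). Normal approximation: (q−m)/√(m(1−m)/s) ≈ z_{0.2} = -0.842, so s ≈ 0.36·0.64·(-0.842)²/(0.25−0.36)² = 13.5.
At s = 13.5: P(θ<0.25) ≈ 0.204. Adjusting to match 0.2 gives s ≈ 13.93.
So α = 0.36·13.93 ≈ 5.02, β = 0.64·13.93 ≈ 8.92.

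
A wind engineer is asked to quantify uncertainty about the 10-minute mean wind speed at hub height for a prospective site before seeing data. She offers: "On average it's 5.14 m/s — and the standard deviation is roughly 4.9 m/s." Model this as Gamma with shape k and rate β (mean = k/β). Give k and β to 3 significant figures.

k ≈ 1.1, β ≈ 0.214

For Gamma(k, rate β): mean = k/β, variance = k/β², so CV = 1/√k.
CV = SD/mean = 4.9/5.14 = 0.9533, hence k = 1/CV² = 1.1.
Then β = k/mean = 1.1/5.14 = 0.214.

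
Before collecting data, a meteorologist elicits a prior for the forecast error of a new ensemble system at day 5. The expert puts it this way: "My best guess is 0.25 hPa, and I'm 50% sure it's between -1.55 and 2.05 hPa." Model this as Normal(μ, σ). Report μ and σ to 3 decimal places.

μ = 0.250, σ = 2.669

A symmetric 50% interval runs μ ± z·σ with z = 0.6745.
Half-width = 1.8, so σ = 1.8/0.6745 = 2.669.
μ is the stated best guess, 0.250.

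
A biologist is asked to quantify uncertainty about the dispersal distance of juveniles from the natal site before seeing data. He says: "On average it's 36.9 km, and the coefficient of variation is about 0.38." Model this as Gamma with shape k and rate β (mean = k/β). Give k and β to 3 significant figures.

For Gamma(k, rate β): mean = k/β, variance = k/β², so CV = 1/√k.
CV = 0.38, hence k = 1/CV² = 6.93.
Then β = k/mean = 6.93/36.9 = 0.188.

k ≈ 6.93, β ≈ 0.188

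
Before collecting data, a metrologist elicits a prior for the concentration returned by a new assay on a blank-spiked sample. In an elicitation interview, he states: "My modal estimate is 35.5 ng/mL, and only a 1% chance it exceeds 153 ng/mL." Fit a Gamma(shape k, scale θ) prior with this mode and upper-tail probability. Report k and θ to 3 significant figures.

k ≈ 2.92, θ ≈ 18.5

Gamma(k,θ) with k>1 has mode (k−1)θ, so θ = 35.5/(k−1).
Need P(X < 153) = 0.99 with θ tied to k this way. Start at k = 2, θ = 35.5: P(X<153) ≈ 0.929.
Too low — raise k to concentrate. Iterating converges to k ≈ 2.92.
Then θ = 35.5/(2.92−1) ≈ 18.5.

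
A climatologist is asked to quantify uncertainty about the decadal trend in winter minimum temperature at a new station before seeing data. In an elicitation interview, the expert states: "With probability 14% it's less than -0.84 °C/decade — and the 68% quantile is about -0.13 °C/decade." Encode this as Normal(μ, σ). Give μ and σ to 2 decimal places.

μ = -0.34, σ = 0.46

For Normal(μ,σ), the p-quantile is μ + z_p·σ. Here z_{0.14} = -1.08, z_{0.68} = 0.4677.
So -0.84 = μ − 1.08σ and -0.13 = μ + 0.4677σ.
Subtracting: σ = (-0.13 − -0.84)/(0.4677 − (-1.08)) = 0.46.
Then μ = -0.84 − (-1.08)·0.46 = -0.34.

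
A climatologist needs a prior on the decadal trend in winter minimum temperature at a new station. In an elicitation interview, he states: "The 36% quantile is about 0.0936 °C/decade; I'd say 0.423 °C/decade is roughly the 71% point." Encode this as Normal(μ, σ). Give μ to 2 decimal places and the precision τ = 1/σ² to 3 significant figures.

For Normal(μ,σ), the p-quantile is μ + z_p·σ. Here z_{0.36} = -0.3585, z_{0.71} = 0.5534.
So 0.0936 = μ − 0.3585σ and 0.423 = μ + 0.5534σ.
Subtracting: σ = (0.423 − 0.0936)/(0.5534 − (-0.3585)) = 0.36.
Then μ = 0.0936 − (-0.3585)·0.36 = 0.22.
Precision τ = 1/σ² = 1/0.3612² = 7.66.

μ = 0.22, τ = 7.66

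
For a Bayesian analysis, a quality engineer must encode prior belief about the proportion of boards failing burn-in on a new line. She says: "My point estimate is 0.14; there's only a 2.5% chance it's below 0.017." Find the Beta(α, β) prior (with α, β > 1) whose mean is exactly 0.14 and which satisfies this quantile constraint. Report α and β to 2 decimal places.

α ≈ 1.88, β ≈ 11.53

With mean 0.14 fixed, write α = 0.14s, β = 0.86s where s = α+β.
Need P(θ < 0.017) = 0.025 under Beta(0.14s, 0.86s). Normal approximation: (q−m)/√(m(1−m)/s) ≈ z_{0.025} = -1.96, so s ≈ 0.14·0.86·(-1.96)²/(0.017−0.14)² = 30.6.
At s = 30.6: P(θ<0.017) ≈ 0.001. Adjusting to match 0.025 gives s ≈ 13.41.
So α = 0.14·13.41 ≈ 1.88, β = 0.86·13.41 ≈ 11.53.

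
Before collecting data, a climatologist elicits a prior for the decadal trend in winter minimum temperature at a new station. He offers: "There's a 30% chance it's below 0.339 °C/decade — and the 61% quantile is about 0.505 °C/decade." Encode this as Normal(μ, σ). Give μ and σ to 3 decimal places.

For Normal(μ,σ), the p-quantile is μ + z_p·σ. Here z_{0.3} = -0.5244, z_{0.61} = 0.2793.
So 0.339 = μ − 0.5244σ and 0.505 = μ + 0.2793σ.
Subtracting: σ = (0.505 − 0.339)/(0.2793 − (-0.5244)) = 0.207.
Then μ = 0.339 − (-0.5244)·0.207 = 0.447.

μ = 0.447, σ = 0.207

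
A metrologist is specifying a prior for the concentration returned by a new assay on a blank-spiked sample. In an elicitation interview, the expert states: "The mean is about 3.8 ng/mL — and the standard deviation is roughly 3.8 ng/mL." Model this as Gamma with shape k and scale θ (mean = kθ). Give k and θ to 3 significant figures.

k ≈ 1, θ ≈ 3.8

For Gamma(k, scale θ): mean = kθ, variance = kθ², so CV = 1/√k.
CV = SD/mean = 3.8/3.8 = 1, hence k = 1/CV² = 1.
Then θ = mean/k = 3.8/1 = 3.8.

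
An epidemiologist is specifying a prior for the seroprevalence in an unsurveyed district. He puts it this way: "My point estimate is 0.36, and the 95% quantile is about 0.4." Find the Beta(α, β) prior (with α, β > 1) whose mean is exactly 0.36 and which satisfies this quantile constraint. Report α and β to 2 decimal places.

α ≈ 142.78, β ≈ 253.83

With mean 0.36 fixed, write α = 0.36s, β = 0.64s where s = α+β.
Need P(θ < 0.4) = 0.95 under Beta(0.36s, 0.64s). Normal approximation: (q−m)/√(m(1−m)/s) ≈ z_{0.95} = 1.64, so s ≈ 0.36·0.64·(1.64)²/(0.4−0.36)² = 389.6.
At s = 389.6: P(θ<0.4) ≈ 0.948. Adjusting to match 0.95 gives s ≈ 396.61.
So α = 0.36·396.61 ≈ 142.78, β = 0.64·396.61 ≈ 253.83.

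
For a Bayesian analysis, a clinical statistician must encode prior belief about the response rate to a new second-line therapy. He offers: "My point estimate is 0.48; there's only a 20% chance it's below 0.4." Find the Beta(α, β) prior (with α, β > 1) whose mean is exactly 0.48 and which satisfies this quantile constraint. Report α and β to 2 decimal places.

With mean 0.48 fixed, write α = 0.48s, β = 0.52s where s = α+β.
Need P(θ < 0.4) = 0.2 under Beta(0.48s, 0.52s). Normal approximation: (q−m)/√(m(1−m)/s) ≈ z_{0.2} = -0.842, so s ≈ 0.48·0.52·(-0.842)²/(0.4−0.48)² = 27.6.
At s = 27.6: P(θ<0.4) ≈ 0.201. Adjusting to match 0.2 gives s ≈ 27.85.
So α = 0.48·27.85 ≈ 13.37, β = 0.52·27.85 ≈ 14.48.

α ≈ 13.37, β ≈ 14.48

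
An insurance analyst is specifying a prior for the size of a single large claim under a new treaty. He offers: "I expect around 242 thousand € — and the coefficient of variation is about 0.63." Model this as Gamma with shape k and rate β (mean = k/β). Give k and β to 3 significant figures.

k ≈ 2.52, β ≈ 0.0104

For Gamma(k, rate β): mean = k/β, variance = k/β², so CV = 1/√k.
CV = 0.63, hence k = 1/CV² = 2.52.
Then β = k/mean = 2.52/242 = 0.0104.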